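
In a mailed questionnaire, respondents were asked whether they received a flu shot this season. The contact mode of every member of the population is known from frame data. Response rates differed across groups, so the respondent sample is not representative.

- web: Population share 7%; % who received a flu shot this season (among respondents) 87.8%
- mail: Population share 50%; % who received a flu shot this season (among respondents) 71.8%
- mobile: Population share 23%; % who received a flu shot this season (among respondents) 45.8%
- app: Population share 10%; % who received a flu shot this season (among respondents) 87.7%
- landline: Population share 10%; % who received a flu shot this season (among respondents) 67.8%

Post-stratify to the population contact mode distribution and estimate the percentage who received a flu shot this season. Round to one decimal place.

68.1%

Each cell contributes population-share × respondent value:
  web: 0.07 × 87.8 = 6.146
  mail: 0.5 × 71.8 = 35.9
  mobile: 0.23 × 45.8 = 10.534
  app: 0.1 × 87.7 = 8.77
  landline: 0.1 × 67.8 = 6.78
Post-stratified estimate = 68.13 → 68.1%.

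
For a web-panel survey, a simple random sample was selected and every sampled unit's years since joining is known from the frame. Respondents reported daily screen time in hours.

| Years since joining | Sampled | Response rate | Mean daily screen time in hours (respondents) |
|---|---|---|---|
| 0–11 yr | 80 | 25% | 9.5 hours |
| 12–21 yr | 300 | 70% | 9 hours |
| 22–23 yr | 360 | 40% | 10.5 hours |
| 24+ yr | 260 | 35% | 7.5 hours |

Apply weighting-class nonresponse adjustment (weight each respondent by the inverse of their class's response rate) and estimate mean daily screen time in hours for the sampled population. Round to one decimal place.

With weight = n_sampled/n_responded per class, the weighted class total is n_sampled:
  0–11 yr: 80 × 9.5 = 760
  12–21 yr: 300 × 9 = 2700
  22–23 yr: 360 × 10.5 = 3780
  24+ yr: 260 × 7.5 = 1950
Adjusted estimate = 9190 / 1,000 = 9.19 → 9.2.

9.2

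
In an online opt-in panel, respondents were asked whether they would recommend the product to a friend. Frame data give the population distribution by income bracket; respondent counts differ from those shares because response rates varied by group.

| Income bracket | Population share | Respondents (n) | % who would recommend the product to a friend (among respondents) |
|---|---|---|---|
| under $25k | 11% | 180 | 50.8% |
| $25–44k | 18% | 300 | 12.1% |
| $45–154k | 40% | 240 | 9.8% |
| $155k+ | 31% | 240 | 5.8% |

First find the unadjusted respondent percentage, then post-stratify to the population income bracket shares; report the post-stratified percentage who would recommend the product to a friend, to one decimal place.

13.5%

Naive respondent-only estimate (weights = respondent counts):
  (180/960)×50.8 + (300/960)×12.1 + (240/960)×9.8 + (240/960)×5.8 = 17.2063%
Reweighting by population income bracket shares:
  0.11×50.8 + 0.18×12.1 + 0.4×9.8 + 0.31×5.8 = 13.484%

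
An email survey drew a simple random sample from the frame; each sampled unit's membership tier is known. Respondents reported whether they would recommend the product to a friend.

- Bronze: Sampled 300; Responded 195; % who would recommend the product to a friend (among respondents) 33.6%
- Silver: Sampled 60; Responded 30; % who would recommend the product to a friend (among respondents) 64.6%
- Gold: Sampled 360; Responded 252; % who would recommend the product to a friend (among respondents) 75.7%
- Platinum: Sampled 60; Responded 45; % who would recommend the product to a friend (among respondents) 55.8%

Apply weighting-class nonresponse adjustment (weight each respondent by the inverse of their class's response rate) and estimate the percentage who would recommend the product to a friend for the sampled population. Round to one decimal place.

Class response rates: Bronze 195/300 = 65%, Silver 30/60 = 50%, Gold 252/360 = 70%, Platinum 45/60 = 75%.
Weighting each respondent by the inverse class response rate inflates each class back to its sampled size, so the class weight is n_sampled:
  Bronze: 300 × 33.6 = 10,080
  Silver: 60 × 64.6 = 3876
  Gold: 360 × 75.7 = 27,252
  Platinum: 60 × 55.8 = 3348
Adjusted estimate = 44,556 / 780 = 57.1231 → 57.1%.

57.1%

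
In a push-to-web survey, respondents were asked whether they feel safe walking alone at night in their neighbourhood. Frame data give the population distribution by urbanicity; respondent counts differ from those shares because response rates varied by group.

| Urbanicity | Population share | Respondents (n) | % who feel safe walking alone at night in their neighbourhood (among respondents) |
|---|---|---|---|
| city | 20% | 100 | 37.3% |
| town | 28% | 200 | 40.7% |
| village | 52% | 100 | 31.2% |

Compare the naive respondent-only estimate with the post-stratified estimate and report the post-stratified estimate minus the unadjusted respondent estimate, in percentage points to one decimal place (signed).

Naive respondent-only estimate (weights = respondent counts):
  (100/400)×37.3 + (200/400)×40.7 + (100/400)×31.2 = 37.475%
Post-stratified estimate weights by population shares:
  0.2×37.3 + 0.28×40.7 + 0.52×31.2 = 35.08%
Difference = 35.08 − 37.475 = -2.395 pp.

-2.4 percentage points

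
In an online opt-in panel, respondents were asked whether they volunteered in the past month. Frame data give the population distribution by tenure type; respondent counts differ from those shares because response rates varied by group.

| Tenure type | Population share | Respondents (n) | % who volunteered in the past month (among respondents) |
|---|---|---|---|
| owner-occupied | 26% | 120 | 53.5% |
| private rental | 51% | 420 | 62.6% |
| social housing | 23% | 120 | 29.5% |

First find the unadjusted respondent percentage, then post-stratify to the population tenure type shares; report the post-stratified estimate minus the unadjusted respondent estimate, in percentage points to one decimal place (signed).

-2.3 percentage points

Unadjusted (pooled respondent) estimate weights by respondent counts:
  (120/660)×53.5 + (420/660)×62.6 + (120/660)×29.5 = 54.9273%
Post-stratified estimate weights by population shares:
  0.26×53.5 + 0.51×62.6 + 0.23×29.5 = 52.621%
Difference = 52.621 − 54.9273 = -2.3063 pp.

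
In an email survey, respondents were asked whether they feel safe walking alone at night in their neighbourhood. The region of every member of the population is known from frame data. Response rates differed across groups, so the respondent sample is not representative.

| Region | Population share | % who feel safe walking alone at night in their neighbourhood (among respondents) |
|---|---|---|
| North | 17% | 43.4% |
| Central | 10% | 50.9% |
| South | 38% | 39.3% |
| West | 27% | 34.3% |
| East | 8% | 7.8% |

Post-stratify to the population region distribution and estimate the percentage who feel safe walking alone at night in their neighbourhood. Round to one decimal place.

37.3%

Each cell contributes population-share × respondent value:
  North: 0.17 × 43.4 = 7.378
  Central: 0.1 × 50.9 = 5.09
  South: 0.38 × 39.3 = 14.934
  West: 0.27 × 34.3 = 9.261
  East: 0.08 × 7.8 = 0.624
Post-stratified estimate = 37.287 → 37.3%.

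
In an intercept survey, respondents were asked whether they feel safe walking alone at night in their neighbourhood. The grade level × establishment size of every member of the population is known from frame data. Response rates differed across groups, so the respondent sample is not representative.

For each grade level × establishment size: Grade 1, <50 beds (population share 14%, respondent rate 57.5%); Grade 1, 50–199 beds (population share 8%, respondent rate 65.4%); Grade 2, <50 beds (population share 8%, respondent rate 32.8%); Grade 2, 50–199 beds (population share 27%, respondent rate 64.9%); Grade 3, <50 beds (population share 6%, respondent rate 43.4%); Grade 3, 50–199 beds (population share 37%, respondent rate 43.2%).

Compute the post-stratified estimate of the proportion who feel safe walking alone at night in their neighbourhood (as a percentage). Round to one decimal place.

52.0%

Weight each group's respondent value by its population share:
  Grade 1, <50 beds: 0.14 × 57.5 = 8.05
  Grade 1, 50–199 beds: 0.08 × 65.4 = 5.232
  Grade 2, <50 beds: 0.08 × 32.8 = 2.624
  Grade 2, 50–199 beds: 0.27 × 64.9 = 17.523
  Grade 3, <50 beds: 0.06 × 43.4 = 2.604
  Grade 3, 50–199 beds: 0.37 × 43.2 = 15.984
Post-stratified estimate = 52.017 → 52.0%.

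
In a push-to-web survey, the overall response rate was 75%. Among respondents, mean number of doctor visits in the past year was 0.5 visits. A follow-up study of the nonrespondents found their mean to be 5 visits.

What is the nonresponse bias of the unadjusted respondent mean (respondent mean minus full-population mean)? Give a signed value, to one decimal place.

Nonresponse fraction = 1 − 0.75 = 0.25.
Bias = (nonresponse fraction) × (respondent mean − nonrespondent mean)
     = 0.25 × (0.5 − 5) = 0.25 × -4.5 = -1.125.

-1.1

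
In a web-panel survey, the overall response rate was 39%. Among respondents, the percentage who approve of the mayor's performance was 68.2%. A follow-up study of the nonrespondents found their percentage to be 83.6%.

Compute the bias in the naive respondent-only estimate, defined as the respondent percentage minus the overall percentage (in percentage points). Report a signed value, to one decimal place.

-9.4 percentage points

Nonresponse fraction = 1 − 0.39 = 0.61.
Bias = (nonresponse fraction) × (respondent percentage − nonrespondent percentage)
     = 0.61 × (68.2 − 83.6) = 0.61 × -15.4 = -9.394.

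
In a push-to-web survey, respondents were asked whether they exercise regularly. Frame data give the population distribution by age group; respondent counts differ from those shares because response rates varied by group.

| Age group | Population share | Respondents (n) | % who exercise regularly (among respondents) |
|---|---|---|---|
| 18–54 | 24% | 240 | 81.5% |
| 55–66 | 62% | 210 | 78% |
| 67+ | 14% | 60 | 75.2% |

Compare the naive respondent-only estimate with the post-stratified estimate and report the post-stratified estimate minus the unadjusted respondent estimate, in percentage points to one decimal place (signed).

Unadjusted (pooled respondent) estimate weights by respondent counts:
  (240/510)×81.5 + (210/510)×78 + (60/510)×75.2 = 79.3176%
Post-stratifying to population shares instead:
  0.24×81.5 + 0.62×78 + 0.14×75.2 = 78.448%
Difference = 78.448 − 79.3176 = -0.8696 pp.

-0.9 percentage points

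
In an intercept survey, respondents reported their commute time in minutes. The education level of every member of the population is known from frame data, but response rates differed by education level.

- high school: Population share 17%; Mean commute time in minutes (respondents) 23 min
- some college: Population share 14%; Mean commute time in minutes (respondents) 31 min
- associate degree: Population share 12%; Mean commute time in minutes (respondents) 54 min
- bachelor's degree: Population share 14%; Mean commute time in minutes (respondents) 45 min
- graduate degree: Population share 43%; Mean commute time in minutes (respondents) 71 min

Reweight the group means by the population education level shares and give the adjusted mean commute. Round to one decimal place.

51.6

Reweight to the known education level distribution:
  high school: 0.17 × 23 = 3.91
  some college: 0.14 × 31 = 4.34
  associate degree: 0.12 × 54 = 6.48
  bachelor's degree: 0.14 × 45 = 6.3
  graduate degree: 0.43 × 71 = 30.53
Post-stratified estimate = 51.56 → 51.6.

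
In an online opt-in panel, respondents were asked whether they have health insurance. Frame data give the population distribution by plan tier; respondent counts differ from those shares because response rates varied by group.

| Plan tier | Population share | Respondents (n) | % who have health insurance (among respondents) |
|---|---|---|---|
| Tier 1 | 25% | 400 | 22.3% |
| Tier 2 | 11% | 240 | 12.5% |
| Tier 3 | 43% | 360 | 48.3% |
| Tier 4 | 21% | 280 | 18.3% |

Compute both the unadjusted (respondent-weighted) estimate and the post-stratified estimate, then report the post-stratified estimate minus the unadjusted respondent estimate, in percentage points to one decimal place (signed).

Without adjustment, the pooled respondent share is:
  (400/1280)×22.3 + (240/1280)×12.5 + (360/1280)×48.3 + (280/1280)×18.3 = 26.9%
Post-stratified estimate weights by population shares:
  0.25×22.3 + 0.11×12.5 + 0.43×48.3 + 0.21×18.3 = 31.562%
Difference = 31.562 − 26.9 = 4.662 pp.

+4.7 percentage points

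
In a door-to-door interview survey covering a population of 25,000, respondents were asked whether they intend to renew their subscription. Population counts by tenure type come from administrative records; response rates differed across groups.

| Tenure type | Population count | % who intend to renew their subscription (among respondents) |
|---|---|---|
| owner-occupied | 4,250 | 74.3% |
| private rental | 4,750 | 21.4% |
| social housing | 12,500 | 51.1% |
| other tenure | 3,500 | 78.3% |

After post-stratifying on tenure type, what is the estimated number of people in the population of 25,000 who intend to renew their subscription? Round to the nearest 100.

Apply each group's respondent rate to its population count:
  owner-occupied: 4,250 × 74.3% = 3157.75
  private rental: 4,750 × 21.4% = 1016.5
  social housing: 12,500 × 51.1% = 6387.5
  other tenure: 3,500 × 78.3% = 2740.5
Estimated total = 13302.2 → 13,300.

13,300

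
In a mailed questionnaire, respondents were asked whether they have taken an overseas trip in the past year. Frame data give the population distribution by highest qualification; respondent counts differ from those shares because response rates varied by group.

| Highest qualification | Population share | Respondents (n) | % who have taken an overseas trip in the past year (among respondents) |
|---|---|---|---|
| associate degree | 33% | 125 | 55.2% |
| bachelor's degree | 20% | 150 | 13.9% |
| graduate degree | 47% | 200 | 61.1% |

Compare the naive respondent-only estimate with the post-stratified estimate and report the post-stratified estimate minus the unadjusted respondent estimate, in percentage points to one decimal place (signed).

Naive respondent-only estimate (weights = respondent counts):
  (125/475)×55.2 + (150/475)×13.9 + (200/475)×61.1 = 44.6421%
Post-stratifying to population shares instead:
  0.33×55.2 + 0.2×13.9 + 0.47×61.1 = 49.713%
Difference = 49.713 − 44.6421 = 5.0709 pp.

+5.1 percentage points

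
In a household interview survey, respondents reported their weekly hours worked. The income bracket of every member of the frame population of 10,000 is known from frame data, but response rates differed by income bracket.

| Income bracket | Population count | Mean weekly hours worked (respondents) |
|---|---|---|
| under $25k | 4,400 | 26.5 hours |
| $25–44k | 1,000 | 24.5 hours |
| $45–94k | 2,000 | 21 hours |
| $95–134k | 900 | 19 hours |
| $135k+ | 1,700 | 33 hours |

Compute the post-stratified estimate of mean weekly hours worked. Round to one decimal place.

Post-stratification weights by population share, not respondent share:
  under $25k: (4,400/10,000) × 26.5 = 11.66
  $25–44k: (1,000/10,000) × 24.5 = 2.45
  $45–94k: (2,000/10,000) × 21 = 4.2
  $95–134k: (900/10,000) × 19 = 1.71
  $135k+: (1,700/10,000) × 33 = 5.61
Post-stratified estimate = 25.63 → 25.6.

25.6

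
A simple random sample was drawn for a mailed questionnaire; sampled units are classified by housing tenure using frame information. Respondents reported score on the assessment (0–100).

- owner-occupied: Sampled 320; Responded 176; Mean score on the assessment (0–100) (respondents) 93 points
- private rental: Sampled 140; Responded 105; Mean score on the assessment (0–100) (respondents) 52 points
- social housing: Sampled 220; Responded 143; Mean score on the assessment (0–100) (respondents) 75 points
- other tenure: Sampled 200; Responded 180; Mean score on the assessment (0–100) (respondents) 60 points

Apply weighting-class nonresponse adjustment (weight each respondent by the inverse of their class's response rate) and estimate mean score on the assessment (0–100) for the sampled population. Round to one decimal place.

74.5

Response rates by class: owner-occupied 176/320 = 55%, private rental 105/140 = 75%, social housing 143/220 = 65%, other tenure 180/200 = 90%.
Weighting each respondent by the inverse class response rate inflates each class back to its sampled size, so the class weight is n_sampled:
  owner-occupied: 320 × 93 = 29,760
  private rental: 140 × 52 = 7280
  social housing: 220 × 75 = 16,500
  other tenure: 200 × 60 = 12,000
Adjusted estimate = 65,540 / 880 = 74.4773 → 74.5.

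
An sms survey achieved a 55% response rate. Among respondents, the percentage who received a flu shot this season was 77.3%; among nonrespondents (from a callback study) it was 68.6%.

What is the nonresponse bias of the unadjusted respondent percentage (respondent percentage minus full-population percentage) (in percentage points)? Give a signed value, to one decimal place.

+3.9 percentage points

Nonresponse fraction = 1 − 0.55 = 0.45.
Bias = (nonresponse fraction) × (respondent percentage − nonrespondent percentage)
     = 0.45 × (77.3 − 68.6) = 0.45 × 8.7 = 3.915.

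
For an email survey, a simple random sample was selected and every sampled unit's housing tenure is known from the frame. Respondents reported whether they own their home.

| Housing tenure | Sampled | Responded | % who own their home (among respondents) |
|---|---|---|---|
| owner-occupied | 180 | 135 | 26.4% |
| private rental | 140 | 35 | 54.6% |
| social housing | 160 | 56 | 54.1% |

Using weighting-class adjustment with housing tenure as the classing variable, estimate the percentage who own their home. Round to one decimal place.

43.9%

Response rates by class: owner-occupied 135/180 = 75%, private rental 35/140 = 25%, social housing 56/160 = 35%.
With weight = n_sampled/n_responded per class, the weighted class total is n_sampled:
  owner-occupied: 180 × 26.4 = 4752
  private rental: 140 × 54.6 = 7644
  social housing: 160 × 54.1 = 8656
Adjusted estimate = 21,052 / 480 = 43.8583 → 43.9%.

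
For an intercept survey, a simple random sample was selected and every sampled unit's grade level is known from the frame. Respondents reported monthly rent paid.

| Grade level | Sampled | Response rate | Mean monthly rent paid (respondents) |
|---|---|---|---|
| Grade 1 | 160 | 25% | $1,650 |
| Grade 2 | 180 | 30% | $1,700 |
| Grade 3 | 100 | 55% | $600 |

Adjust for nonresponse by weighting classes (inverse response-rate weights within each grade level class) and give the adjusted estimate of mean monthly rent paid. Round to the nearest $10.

$1,430

With weight = n_sampled/n_responded per class, the weighted class total is n_sampled:
  Grade 1: 160 × 1650 = 264,000
  Grade 2: 180 × 1700 = 306,000
  Grade 3: 100 × 600 = 60,000
Adjusted estimate = 630,000 / 440 = 1431.82 → $1,430.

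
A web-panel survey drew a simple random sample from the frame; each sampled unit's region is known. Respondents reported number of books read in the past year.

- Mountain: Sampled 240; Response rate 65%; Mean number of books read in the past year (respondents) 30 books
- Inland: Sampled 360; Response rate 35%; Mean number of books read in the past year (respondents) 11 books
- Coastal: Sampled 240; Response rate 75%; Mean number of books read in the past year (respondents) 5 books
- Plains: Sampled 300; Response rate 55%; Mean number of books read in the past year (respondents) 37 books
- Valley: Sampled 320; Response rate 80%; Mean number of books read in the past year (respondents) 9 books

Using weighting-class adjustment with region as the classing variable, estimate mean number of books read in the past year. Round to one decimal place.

With weight = n_sampled/n_responded per class, the weighted class total is n_sampled:
  Mountain: 240 × 30 = 7200
  Inland: 360 × 11 = 3960
  Coastal: 240 × 5 = 1200
  Plains: 300 × 37 = 11,100
  Valley: 320 × 9 = 2880
Adjusted estimate = 26,340 / 1,460 = 18.0411 → 18.0.

18.0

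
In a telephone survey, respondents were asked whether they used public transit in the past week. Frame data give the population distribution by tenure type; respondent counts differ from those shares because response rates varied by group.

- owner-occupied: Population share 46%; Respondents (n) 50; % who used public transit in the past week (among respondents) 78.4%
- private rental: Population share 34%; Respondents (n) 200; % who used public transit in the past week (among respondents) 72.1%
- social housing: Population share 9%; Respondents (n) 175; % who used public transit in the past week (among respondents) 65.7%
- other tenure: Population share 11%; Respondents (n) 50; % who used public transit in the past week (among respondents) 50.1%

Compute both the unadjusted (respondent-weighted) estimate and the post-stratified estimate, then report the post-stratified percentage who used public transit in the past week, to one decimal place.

Unadjusted (pooled respondent) estimate weights by respondent counts:
  (50/475)×78.4 + (200/475)×72.1 + (175/475)×65.7 + (50/475)×50.1 = 68.0895%
Post-stratified estimate weights by population shares:
  0.46×78.4 + 0.34×72.1 + 0.09×65.7 + 0.11×50.1 = 72.002%

72.0%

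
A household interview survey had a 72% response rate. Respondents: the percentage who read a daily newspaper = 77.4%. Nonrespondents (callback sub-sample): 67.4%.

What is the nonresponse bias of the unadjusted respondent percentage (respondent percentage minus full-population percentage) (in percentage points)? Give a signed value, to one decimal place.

+2.8 percentage points

Nonresponse fraction = 1 − 0.72 = 0.28.
Bias = (nonresponse fraction) × (respondent percentage − nonrespondent percentage)
     = 0.28 × (77.4 − 67.4) = 0.28 × 10 = 2.8.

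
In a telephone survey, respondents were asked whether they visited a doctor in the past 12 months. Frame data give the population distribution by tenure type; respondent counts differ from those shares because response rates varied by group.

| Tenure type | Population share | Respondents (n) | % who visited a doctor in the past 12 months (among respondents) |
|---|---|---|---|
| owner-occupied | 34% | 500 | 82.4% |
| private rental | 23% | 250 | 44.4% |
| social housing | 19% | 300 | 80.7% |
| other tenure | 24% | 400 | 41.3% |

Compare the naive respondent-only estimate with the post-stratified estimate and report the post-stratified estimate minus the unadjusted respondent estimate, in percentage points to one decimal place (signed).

-0.7 percentage points

Without adjustment, the pooled respondent share is:
  (500/1450)×82.4 + (250/1450)×44.4 + (300/1450)×80.7 + (400/1450)×41.3 = 64.1586%
Post-stratifying to population shares instead:
  0.34×82.4 + 0.23×44.4 + 0.19×80.7 + 0.24×41.3 = 63.473%
Difference = 63.473 − 64.1586 = -0.6856 pp.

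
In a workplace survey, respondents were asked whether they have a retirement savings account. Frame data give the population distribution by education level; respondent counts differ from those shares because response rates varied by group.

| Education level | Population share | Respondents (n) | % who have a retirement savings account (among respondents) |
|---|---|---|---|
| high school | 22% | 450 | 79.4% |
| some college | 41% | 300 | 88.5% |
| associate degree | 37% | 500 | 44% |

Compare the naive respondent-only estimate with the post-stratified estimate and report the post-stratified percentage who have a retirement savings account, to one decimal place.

70.0%

Without adjustment, the pooled respondent share is:
  (450/1250)×79.4 + (300/1250)×88.5 + (500/1250)×44 = 67.424%
Post-stratified estimate weights by population shares:
  0.22×79.4 + 0.41×88.5 + 0.37×44 = 70.033%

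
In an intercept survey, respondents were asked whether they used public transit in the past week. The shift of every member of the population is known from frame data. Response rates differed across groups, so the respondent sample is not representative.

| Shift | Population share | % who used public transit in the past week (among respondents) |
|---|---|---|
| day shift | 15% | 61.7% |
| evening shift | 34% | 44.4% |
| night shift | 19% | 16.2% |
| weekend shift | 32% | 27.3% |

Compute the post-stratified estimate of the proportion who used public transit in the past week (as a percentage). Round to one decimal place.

Each cell contributes population-share × respondent value:
  day shift: 0.15 × 61.7 = 9.255
  evening shift: 0.34 × 44.4 = 15.096
  night shift: 0.19 × 16.2 = 3.078
  weekend shift: 0.32 × 27.3 = 8.736
Post-stratified estimate = 36.165 → 36.2%.

36.2%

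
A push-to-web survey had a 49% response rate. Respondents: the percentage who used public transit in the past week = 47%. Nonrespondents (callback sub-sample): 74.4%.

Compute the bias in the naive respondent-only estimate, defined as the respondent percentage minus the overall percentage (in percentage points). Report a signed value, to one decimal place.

-14.0 percentage points

Nonresponse fraction = 1 − 0.49 = 0.51.
Bias = (nonresponse fraction) × (respondent percentage − nonrespondent percentage)
     = 0.51 × (47 − 74.4) = 0.51 × -27.4 = -13.974.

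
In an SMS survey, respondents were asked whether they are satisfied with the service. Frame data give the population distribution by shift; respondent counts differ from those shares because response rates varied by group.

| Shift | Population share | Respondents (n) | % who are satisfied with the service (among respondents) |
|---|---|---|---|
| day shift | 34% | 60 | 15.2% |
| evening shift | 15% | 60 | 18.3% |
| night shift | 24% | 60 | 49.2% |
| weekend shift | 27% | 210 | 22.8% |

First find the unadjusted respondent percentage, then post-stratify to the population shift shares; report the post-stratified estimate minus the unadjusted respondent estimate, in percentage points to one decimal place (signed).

+0.9 percentage points

Unadjusted (pooled respondent) estimate weights by respondent counts:
  (60/390)×15.2 + (60/390)×18.3 + (60/390)×49.2 + (210/390)×22.8 = 25%
Reweighting by population shift shares:
  0.34×15.2 + 0.15×18.3 + 0.24×49.2 + 0.27×22.8 = 25.877%
Difference = 25.877 − 25 = 0.877 pp.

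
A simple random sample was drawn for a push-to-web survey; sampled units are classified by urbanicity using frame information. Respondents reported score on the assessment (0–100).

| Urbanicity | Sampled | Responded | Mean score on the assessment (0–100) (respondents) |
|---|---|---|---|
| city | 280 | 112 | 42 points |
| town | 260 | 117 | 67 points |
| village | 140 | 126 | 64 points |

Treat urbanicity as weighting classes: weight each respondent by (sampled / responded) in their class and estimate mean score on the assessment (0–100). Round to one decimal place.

Response rates by class: city 112/280 = 40%, town 117/260 = 45%, village 126/140 = 90%.
Weighting each respondent by the inverse class response rate inflates each class back to its sampled size, so the class weight is n_sampled:
  city: 280 × 42 = 11,760
  town: 260 × 67 = 17,420
  village: 140 × 64 = 8960
Adjusted estimate = 38,140 / 680 = 56.0882 → 56.1.

56.1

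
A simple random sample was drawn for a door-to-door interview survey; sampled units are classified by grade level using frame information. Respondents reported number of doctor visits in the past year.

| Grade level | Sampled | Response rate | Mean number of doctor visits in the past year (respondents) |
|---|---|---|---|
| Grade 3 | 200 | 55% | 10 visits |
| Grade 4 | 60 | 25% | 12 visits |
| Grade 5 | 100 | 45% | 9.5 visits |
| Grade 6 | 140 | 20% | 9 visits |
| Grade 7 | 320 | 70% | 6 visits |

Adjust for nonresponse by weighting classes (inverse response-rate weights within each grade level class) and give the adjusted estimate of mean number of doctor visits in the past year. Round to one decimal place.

With weight = n_sampled/n_responded per class, the weighted class total is n_sampled:
  Grade 3: 200 × 10 = 2000
  Grade 4: 60 × 12 = 720
  Grade 5: 100 × 9.5 = 950
  Grade 6: 140 × 9 = 1260
  Grade 7: 320 × 6 = 1920
Adjusted estimate = 6850 / 820 = 8.35366 → 8.4.

8.4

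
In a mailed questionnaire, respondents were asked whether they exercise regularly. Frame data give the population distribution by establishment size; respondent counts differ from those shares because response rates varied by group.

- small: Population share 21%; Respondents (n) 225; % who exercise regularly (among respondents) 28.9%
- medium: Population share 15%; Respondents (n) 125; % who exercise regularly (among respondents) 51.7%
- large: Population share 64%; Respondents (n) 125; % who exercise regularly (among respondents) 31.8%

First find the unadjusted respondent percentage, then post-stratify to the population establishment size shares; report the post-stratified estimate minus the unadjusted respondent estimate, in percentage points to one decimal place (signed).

Without adjustment, the pooled respondent share is:
  (225/475)×28.9 + (125/475)×51.7 + (125/475)×31.8 = 35.6632%
Post-stratifying to population shares instead:
  0.21×28.9 + 0.15×51.7 + 0.64×31.8 = 34.176%
Difference = 34.176 − 35.6632 = -1.4872 pp.

-1.5 percentage points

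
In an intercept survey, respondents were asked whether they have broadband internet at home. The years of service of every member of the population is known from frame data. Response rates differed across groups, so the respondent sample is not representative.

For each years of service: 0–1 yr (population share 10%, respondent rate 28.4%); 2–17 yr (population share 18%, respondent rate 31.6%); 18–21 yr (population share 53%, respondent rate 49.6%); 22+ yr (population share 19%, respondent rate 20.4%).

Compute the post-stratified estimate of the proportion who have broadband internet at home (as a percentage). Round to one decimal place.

38.7%

Post-stratification weights by population share, not respondent share:
  0–1 yr: 0.1 × 28.4 = 2.84
  2–17 yr: 0.18 × 31.6 = 5.688
  18–21 yr: 0.53 × 49.6 = 26.288
  22+ yr: 0.19 × 20.4 = 3.876
Post-stratified estimate = 38.692 → 38.7%.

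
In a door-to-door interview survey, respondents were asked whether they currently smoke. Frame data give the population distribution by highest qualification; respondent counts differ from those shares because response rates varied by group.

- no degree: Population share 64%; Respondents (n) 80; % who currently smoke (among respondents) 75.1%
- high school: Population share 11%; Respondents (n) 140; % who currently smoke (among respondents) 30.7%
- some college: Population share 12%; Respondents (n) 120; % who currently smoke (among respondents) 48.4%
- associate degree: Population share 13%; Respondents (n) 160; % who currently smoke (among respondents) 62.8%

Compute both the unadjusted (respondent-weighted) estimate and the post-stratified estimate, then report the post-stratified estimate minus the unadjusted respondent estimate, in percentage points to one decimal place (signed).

Unadjusted (pooled respondent) estimate weights by respondent counts:
  (80/500)×75.1 + (140/500)×30.7 + (120/500)×48.4 + (160/500)×62.8 = 52.324%
Post-stratifying to population shares instead:
  0.64×75.1 + 0.11×30.7 + 0.12×48.4 + 0.13×62.8 = 65.413%
Difference = 65.413 − 52.324 = 13.089 pp.

+13.1 percentage points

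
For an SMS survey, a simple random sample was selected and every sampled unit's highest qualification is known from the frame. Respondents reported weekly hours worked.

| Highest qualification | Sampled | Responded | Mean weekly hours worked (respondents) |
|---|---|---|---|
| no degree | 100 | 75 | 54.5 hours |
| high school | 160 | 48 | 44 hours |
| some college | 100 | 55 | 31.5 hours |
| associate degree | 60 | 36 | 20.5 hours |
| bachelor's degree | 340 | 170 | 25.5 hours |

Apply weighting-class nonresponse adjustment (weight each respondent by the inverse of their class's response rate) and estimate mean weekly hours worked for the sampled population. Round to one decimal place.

33.6

Class response rates: no degree 75/100 = 75%, high school 48/160 = 30%, some college 55/100 = 55%, associate degree 36/60 = 60%, bachelor's degree 170/340 = 50%.
Each respondent's weight = sampled/responded in their class; summing within a class gives n_sampled, so:
  no degree: 100 × 54.5 = 5450
  high school: 160 × 44 = 7040
  some college: 100 × 31.5 = 3150
  associate degree: 60 × 20.5 = 1230
  bachelor's degree: 340 × 25.5 = 8670
Adjusted estimate = 25,540 / 760 = 33.6053 → 33.6.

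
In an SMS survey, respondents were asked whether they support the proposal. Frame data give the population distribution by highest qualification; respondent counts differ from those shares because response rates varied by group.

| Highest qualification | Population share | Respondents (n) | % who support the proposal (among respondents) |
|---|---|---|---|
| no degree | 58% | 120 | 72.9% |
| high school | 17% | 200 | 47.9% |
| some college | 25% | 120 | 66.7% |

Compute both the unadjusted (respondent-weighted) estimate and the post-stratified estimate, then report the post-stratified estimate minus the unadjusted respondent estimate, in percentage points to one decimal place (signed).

Naive respondent-only estimate (weights = respondent counts):
  (120/440)×72.9 + (200/440)×47.9 + (120/440)×66.7 = 59.8455%
Post-stratifying to population shares instead:
  0.58×72.9 + 0.17×47.9 + 0.25×66.7 = 67.1%
Difference = 67.1 − 59.8455 = 7.2545 pp.

+7.3 percentage points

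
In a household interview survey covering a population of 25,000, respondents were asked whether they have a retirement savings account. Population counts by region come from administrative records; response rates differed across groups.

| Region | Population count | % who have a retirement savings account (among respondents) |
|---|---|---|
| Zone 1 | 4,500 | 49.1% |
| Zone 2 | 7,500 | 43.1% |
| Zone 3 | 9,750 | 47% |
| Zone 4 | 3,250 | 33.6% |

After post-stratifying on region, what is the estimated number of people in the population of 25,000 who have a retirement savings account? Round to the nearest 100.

11,100

Estimated count per cell = population count × respondent percentage:
  Zone 1: 4,500 × 49.1% = 2209.5
  Zone 2: 7,500 × 43.1% = 3232.5
  Zone 3: 9,750 × 47% = 4582.5
  Zone 4: 3,250 × 33.6% = 1092
Estimated total = 11116.5 → 11,100.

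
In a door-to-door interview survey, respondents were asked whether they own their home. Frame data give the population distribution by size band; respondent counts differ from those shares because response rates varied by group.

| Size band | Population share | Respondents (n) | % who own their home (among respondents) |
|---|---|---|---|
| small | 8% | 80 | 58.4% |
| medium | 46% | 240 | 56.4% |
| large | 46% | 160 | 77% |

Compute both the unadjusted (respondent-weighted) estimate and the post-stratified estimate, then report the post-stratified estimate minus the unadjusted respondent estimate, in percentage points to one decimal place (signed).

+2.4 percentage points

Naive respondent-only estimate (weights = respondent counts):
  (80/480)×58.4 + (240/480)×56.4 + (160/480)×77 = 63.6%
Post-stratified estimate weights by population shares:
  0.08×58.4 + 0.46×56.4 + 0.46×77 = 66.036%
Difference = 66.036 − 63.6 = 2.436 pp.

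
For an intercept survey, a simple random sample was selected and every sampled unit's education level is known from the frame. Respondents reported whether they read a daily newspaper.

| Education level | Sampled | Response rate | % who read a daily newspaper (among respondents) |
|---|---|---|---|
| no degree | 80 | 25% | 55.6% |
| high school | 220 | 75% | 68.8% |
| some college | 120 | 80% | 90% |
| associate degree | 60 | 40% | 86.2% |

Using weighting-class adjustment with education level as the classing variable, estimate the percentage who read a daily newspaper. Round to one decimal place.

74.1%

Weighting each respondent by the inverse class response rate inflates each class back to its sampled size, so the class weight is n_sampled:
  no degree: 80 × 55.6 = 4448
  high school: 220 × 68.8 = 15,136
  some college: 120 × 90 = 10,800
  associate degree: 60 × 86.2 = 5172
Adjusted estimate = 35,556 / 480 = 74.075 → 74.1%.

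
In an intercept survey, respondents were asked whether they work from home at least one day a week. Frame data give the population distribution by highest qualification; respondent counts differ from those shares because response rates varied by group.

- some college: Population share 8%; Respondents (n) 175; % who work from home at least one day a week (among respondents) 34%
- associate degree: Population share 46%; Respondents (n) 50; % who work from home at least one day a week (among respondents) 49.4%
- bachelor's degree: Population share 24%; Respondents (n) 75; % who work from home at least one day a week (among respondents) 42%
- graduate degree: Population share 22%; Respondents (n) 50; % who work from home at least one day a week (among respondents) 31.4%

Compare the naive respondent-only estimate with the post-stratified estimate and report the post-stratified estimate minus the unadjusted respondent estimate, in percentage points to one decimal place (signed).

Naive respondent-only estimate (weights = respondent counts):
  (175/350)×34 + (50/350)×49.4 + (75/350)×42 + (50/350)×31.4 = 37.5429%
Post-stratifying to population shares instead:
  0.08×34 + 0.46×49.4 + 0.24×42 + 0.22×31.4 = 42.432%
Difference = 42.432 − 37.5429 = 4.8891 pp.

+4.9 percentage points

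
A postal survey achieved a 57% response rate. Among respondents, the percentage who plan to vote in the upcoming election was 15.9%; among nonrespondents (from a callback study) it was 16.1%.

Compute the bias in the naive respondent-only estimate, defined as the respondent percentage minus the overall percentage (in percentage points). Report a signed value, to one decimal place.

Nonresponse fraction = 1 − 0.57 = 0.43.
Bias = (nonresponse fraction) × (respondent percentage − nonrespondent percentage)
     = 0.43 × (15.9 − 16.1) = 0.43 × -0.2 = -0.086.

-0.1 percentage points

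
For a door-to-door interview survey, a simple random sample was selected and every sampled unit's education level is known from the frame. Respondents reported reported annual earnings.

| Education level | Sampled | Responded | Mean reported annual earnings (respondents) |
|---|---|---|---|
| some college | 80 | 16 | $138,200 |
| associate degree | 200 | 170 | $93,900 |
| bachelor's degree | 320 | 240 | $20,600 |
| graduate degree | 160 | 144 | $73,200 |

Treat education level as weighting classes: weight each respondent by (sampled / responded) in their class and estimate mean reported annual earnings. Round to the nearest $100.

$63,300

Response rates by class: some college 16/80 = 20%, associate degree 170/200 = 85%, bachelor's degree 240/320 = 75%, graduate degree 144/160 = 90%.
Weighting each respondent by the inverse class response rate inflates each class back to its sampled size, so the class weight is n_sampled:
  some college: 80 × 138,200 = 11,056,000
  associate degree: 200 × 93,900 = 18,780,000
  bachelor's degree: 320 × 20,600 = 6,592,000
  graduate degree: 160 × 73,200 = 11,712,000
Adjusted estimate = 48,140,000 / 760 = 63342.1 → $63,300.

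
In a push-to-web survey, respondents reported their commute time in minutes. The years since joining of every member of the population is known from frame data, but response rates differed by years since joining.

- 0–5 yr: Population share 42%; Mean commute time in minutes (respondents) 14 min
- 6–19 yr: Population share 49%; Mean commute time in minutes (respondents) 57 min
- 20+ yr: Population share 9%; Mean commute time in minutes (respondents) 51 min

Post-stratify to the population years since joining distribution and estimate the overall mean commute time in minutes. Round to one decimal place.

38.4

Reweight to the known years since joining distribution:
  0–5 yr: 0.42 × 14 = 5.88
  6–19 yr: 0.49 × 57 = 27.93
  20+ yr: 0.09 × 51 = 4.59
Post-stratified estimate = 38.4 → 38.4.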